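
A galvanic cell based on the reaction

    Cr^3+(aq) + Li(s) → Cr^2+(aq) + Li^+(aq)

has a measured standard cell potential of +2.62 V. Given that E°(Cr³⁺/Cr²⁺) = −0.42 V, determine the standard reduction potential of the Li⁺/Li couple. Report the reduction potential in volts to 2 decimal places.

In the reaction as written the Cr³⁺/Cr²⁺ couple is reduced (cathode) and Li⁺/Li is oxidized (anode), so E°cell = E°(Cr³⁺/Cr²⁺) − E°(Li⁺/Li).
E°(Li⁺/Li) = E°(cathode) − E°cell = −0.42 − (+2.62) = −3.04 V.

−3.04 V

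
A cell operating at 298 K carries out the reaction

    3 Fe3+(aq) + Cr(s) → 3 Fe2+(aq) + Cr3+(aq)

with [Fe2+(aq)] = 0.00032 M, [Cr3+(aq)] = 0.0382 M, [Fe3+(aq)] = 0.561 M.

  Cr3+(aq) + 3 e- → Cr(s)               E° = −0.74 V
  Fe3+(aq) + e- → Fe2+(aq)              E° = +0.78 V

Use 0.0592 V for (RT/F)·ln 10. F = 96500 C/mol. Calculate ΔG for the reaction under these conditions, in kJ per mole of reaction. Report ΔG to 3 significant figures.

−504 kJ/mol

With Fe³⁺/Fe²⁺ reduced at the cathode, E°cell = +0.78 − (−0.74) = +1.52 V and n = 3.
Here Q = ([Fe2+(aq)]^3·[Cr3+(aq)]) / [Fe3+(aq)]^3 = 7.09×10^−12 (log Q = −11.149), giving E = +1.52 − (0.0592/3)·(−11.149) = +1.7400 V.
Finally ΔG = −nFE = −(3)(96500 C/mol)(+1.7400 V) = −504 kJ/mol.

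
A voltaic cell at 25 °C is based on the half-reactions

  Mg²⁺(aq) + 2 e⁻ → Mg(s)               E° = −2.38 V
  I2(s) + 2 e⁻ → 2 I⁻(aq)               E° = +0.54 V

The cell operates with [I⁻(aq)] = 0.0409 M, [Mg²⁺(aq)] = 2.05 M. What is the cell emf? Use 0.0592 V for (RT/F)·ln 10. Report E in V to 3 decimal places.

I₂/I⁻ is reduced (cathode, E° = +0.54 V) and Mg²⁺/Mg is oxidized (anode).
The standard potential is +0.54 − (−2.38) = +2.92 V and the balanced reaction transfers n = 2 electrons.
Balancing gives I2(s) + Mg(s) → 2 I⁻(aq) + Mg²⁺(aq); hence Q = [I⁻(aq)]^2·[Mg²⁺(aq)] = 0.00343 (log Q = −2.465).
Applying E = E° − (RT ln10/nF)·log Q gives +2.92 − (0.0592/2)(−2.465) = +2.993 V.

+2.993 V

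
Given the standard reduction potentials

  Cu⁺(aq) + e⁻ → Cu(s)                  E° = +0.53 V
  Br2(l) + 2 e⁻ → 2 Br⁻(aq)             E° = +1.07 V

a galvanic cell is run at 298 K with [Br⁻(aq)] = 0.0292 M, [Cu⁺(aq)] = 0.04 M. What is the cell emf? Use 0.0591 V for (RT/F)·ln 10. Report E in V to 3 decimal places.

+0.713 V

The Br₂/Br⁻ couple has the more positive E°, so it is the cathode; Cu⁺/Cu is the anode.
E°cell = E°cat − E°an = +1.07 − (+0.53) = +0.54 V; n = 2.
The balanced reaction is Br2(l) + 2 Cu(s) → 2 Br⁻(aq) + 2 Cu⁺(aq), so Q = [Br⁻(aq)]^2·[Cu⁺(aq)]^2 = 1.36×10^−6 and log Q = −5.865.
Applying E = E° − (RT ln10/nF)·log Q gives +0.54 − (0.0591/2)(−5.865) = +0.713 V.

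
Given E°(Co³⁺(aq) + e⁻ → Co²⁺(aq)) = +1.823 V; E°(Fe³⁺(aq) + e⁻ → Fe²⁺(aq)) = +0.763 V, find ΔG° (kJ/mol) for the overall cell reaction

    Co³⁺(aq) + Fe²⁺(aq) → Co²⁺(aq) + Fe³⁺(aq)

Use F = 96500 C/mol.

In the reaction as written Co³⁺(aq) is reduced, so the Co³⁺/Co²⁺ couple is the cathode and Fe³⁺/Fe²⁺ is the anode.
E°cell = +1.823 − (+0.763) = +1.060 V; balancing electrons gives n = 1.
ΔG° = −nFE°cell = −(1)(96500)(+1.060) J/mol = −102 kJ/mol.

−102 kJ/mol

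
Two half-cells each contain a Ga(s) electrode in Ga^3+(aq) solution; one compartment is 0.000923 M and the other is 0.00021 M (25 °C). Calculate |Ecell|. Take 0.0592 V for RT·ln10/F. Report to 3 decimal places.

For a concentration cell E°cell = 0, since both electrodes use the same couple.
The compartment with the higher Ga^3+(aq) concentration (0.000923 M) acts as the cathode; ions are reduced there and produced at the dilute (0.00021 M) anode.
With n = 3, Ecell = −(0.0592/3)·log([dilute]/[conc]) = −(0.0592/3)·log(0.00021/0.000923) = +0.013 V.

0.013 V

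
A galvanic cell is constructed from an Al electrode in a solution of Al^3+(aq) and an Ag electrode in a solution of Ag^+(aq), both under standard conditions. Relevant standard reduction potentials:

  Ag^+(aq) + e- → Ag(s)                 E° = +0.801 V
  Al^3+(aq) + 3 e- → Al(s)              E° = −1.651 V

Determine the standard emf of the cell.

+2.452 V

Of the two couples in this cell, the one with the more positive reduction potential is reduced at the cathode: here that is Ag⁺/Ag (+0.801 V); Al³⁺/Al (−1.651 V) is the anode.
E°cell = E°(cathode) − E°(anode) = +0.801 − (−1.651) = +2.452 V.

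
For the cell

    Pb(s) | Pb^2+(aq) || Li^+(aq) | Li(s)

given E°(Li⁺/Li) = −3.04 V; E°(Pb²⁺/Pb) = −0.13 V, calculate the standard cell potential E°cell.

−2.91 V

By convention the left-hand electrode in cell notation is the anode (oxidation) and the right-hand electrode is the cathode (reduction).
E°cell = E°(right) − E°(left) = −3.04 − (−0.13) = −2.91 V.
The negative sign shows that, as written, the cell would require an external voltage to drive the reaction.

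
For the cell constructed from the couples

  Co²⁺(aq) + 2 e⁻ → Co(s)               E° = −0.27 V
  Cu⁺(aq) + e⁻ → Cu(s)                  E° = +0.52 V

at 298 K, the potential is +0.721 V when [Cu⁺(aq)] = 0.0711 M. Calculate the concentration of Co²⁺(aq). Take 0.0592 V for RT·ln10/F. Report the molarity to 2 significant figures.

The Cu⁺/Cu couple has the larger reduction potential, so it is the cathode: E°cell = +0.52 − (−0.27) = +0.79 V and n = 2.
From the Nernst equation, log Q = n(E° − E)/0.0592 = 2·(+0.79 − (+0.721))/0.0592 = 2.331.
Balancing electrons gives 2 Cu⁺(aq) + Co(s) → 2 Cu(s) + Co²⁺(aq); thus Q = [Co²⁺(aq)] / [Cu⁺(aq)]^2.
Substituting the known concentrations and solving, log [Co²⁺(aq)] = 0.035 and [Co²⁺(aq)] = 1.1 M.

1.1 M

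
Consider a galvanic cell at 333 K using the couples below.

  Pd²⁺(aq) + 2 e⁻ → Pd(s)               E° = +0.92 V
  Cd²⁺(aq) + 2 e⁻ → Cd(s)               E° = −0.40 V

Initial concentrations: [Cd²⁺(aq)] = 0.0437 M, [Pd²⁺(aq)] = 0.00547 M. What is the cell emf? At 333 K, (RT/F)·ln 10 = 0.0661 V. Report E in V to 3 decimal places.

The Pd²⁺/Pd couple has the more positive E°, so it is the cathode; Cd²⁺/Cd is the anode.
E°cell = E°cat − E°an = +0.92 − (−0.40) = +1.32 V; n = 2.
For the overall reaction Pd²⁺(aq) + Cd(s) → Pd(s) + Cd²⁺(aq), Q = [Cd²⁺(aq)] / [Pd²⁺(aq)] = 7.99, giving log Q = 0.902.
E = E° − (0.0661/n)·log Q = +1.32 − (0.0661/2)(0.902) = +1.290 V.

+1.290 V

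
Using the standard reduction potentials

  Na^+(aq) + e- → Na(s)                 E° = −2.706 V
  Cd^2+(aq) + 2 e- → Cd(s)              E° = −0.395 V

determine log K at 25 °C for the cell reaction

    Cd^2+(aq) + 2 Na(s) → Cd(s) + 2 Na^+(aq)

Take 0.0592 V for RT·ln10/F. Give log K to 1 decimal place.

The Cd²⁺/Cd couple is reduced (cathode); E°cell = −0.395 − (−2.706) = +2.311 V with n = 2.
At equilibrium E = 0, so log K = nE°cell / 0.0592 = (2)(+2.311) / 0.0592 = 78.1.

log K = 78.1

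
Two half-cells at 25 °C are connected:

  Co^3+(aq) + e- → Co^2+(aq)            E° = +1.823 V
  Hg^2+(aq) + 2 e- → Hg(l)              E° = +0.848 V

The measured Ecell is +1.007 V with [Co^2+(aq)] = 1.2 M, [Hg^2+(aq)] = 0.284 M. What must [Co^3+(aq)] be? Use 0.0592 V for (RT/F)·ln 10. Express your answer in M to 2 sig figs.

With Co³⁺/Co²⁺ at the cathode and Hg²⁺/Hg at the anode, E°cell = +1.823 − (+0.848) = +0.975 V (n = 2).
From the Nernst equation, log Q = n(E° − E)/0.0592 = 2·(+0.975 − (+1.007))/0.0592 = −1.081.
The balanced reaction is 2 Co^3+(aq) + Hg(l) → 2 Co^2+(aq) + Hg^2+(aq), so Q = ([Co^2+(aq)]^2·[Hg^2+(aq)]) / [Co^3+(aq)]^2.
Substituting the known concentrations and solving, log [Co^3+(aq)] = 0.346 and [Co^3+(aq)] = 2.2 M.

2.2 M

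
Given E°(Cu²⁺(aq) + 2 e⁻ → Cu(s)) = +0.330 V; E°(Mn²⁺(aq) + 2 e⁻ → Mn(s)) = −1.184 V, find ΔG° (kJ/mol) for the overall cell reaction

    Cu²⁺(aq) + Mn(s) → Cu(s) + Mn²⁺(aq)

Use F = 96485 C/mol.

In the reaction as written Cu²⁺(aq) is reduced, so the Cu²⁺/Cu couple is the cathode and Mn²⁺/Mn is the anode.
E°cell = +0.330 − (−1.184) = +1.514 V; balancing electrons gives n = 2.
ΔG° = −nFE°cell = −(2)(96485)(+1.514) J/mol = −292 kJ/mol.

−292 kJ/mol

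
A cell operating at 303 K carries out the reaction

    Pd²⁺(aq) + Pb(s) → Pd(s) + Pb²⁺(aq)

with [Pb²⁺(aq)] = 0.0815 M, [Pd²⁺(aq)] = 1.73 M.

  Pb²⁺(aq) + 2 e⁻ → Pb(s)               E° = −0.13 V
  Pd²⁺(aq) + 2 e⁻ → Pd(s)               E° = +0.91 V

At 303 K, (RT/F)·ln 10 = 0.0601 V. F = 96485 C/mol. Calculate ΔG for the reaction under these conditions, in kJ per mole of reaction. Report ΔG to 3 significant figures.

With Pd²⁺/Pd reduced at the cathode, E°cell = +0.91 − (−0.13) = +1.04 V and n = 2.
The reaction quotient is [Pb²⁺(aq)] / [Pd²⁺(aq)] = 0.0471; by Nernst, E = +1.04 − (0.0601/2)(−1.327) = +1.0799 V.
Finally ΔG = −nFE = −(2)(96485 C/mol)(+1.0799 V) = −208 kJ/mol.

−208 kJ/mol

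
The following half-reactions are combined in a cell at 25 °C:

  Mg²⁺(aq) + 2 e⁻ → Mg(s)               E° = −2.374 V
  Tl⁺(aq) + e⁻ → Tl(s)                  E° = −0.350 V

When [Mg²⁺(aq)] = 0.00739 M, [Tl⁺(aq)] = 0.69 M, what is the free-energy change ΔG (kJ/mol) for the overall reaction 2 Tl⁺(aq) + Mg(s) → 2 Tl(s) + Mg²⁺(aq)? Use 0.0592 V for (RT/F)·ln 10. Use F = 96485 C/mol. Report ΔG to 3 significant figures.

−401 kJ/mol

E°cell = −0.350 − (−2.374) = +2.024 V; the balanced reaction transfers n = 2 electrons.
The reaction quotient is [Mg²⁺(aq)] / [Tl⁺(aq)]^2 = 0.0155; by Nernst, E = +2.024 − (0.0592/2)(−1.809) = +2.0775 V.
ΔG = −nFE = −(2)(96485)(+2.0775) J/mol = −401 kJ/mol.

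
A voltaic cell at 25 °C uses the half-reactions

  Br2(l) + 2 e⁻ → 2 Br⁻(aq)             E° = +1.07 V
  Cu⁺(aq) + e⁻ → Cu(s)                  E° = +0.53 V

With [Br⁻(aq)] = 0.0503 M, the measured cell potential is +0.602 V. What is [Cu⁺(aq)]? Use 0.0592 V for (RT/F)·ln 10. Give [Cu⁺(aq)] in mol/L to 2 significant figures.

With Br₂/Br⁻ at the cathode and Cu⁺/Cu at the anode, E°cell = +1.07 − (+0.53) = +0.54 V (n = 2).
Rearranging E = E° − (0.0592/n)·log Q gives log Q = 2(+0.54 − (+0.602))/0.0592 = −2.095.
For Br2(l) + 2 Cu(s) → 2 Br⁻(aq) + 2 Cu⁺(aq), the reaction quotient is Q = [Br⁻(aq)]^2·[Cu⁺(aq)]^2.
Isolating [Cu⁺(aq)] in Q = 10^{−2.095} yields log [Cu⁺(aq)] = 0.251, i.e. 1.8 M.

1.8 M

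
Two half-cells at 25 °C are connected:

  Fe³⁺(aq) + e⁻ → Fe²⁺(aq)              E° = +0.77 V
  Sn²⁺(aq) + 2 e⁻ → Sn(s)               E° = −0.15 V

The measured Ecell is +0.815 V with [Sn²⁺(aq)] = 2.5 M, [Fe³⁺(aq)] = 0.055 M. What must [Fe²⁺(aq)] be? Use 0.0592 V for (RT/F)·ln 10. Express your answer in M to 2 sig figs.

With Fe³⁺/Fe²⁺ at the cathode and Sn²⁺/Sn at the anode, E°cell = +0.77 − (−0.15) = +0.92 V (n = 2).
From the Nernst equation, log Q = n(E° − E)/0.0592 = 2·(+0.92 − (+0.815))/0.0592 = 3.547.
Balancing electrons gives 2 Fe³⁺(aq) + Sn(s) → 2 Fe²⁺(aq) + Sn²⁺(aq); thus Q = ([Fe²⁺(aq)]^2·[Sn²⁺(aq)]) / [Fe³⁺(aq)]^2.
Solving for the unknown gives log [Fe²⁺(aq)] = 0.315, so [Fe²⁺(aq)] ≈ 2.1 M.

2.1 M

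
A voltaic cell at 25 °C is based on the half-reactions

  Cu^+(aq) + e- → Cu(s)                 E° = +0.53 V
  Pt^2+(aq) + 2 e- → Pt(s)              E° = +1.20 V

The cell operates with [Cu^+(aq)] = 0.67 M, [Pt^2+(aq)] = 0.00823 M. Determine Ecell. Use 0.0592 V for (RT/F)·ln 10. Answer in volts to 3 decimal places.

The Pt²⁺/Pt couple has the more positive E°, so it is the cathode; Cu⁺/Cu is the anode.
E°cell = +1.20 − (+0.53) = +0.67 V, with n = 2 electrons transferred.
For the overall reaction Pt^2+(aq) + 2 Cu(s) → Pt(s) + 2 Cu^+(aq), Q = [Cu^+(aq)]^2 / [Pt^2+(aq)] = 54.5, giving log Q = 1.737.
By the Nernst equation, E = +0.67 − (0.0592/2)·(1.737) = +0.619 V.

+0.619 V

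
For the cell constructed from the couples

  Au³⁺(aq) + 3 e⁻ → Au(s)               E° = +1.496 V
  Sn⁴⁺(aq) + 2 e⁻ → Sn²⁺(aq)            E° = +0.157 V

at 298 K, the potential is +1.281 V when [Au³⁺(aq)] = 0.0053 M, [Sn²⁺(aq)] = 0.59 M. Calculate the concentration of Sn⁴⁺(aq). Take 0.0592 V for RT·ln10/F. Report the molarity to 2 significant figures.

Au³⁺/Au is the cathode (higher E°); E°cell = +1.496 − (+0.157) = +1.339 V with n = 6.
From the Nernst equation, log Q = n(E° − E)/0.0592 = 6·(+1.339 − (+1.281))/0.0592 = 5.878.
Balancing electrons gives 2 Au³⁺(aq) + 3 Sn²⁺(aq) → 2 Au(s) + 3 Sn⁴⁺(aq); thus Q = [Sn⁴⁺(aq)]^3 / ([Au³⁺(aq)]^2·[Sn²⁺(aq)]^3).
Isolating [Sn⁴⁺(aq)] in Q = 10^{5.878} yields log [Sn⁴⁺(aq)] = 0.213, i.e. 1.6 M.

1.6 M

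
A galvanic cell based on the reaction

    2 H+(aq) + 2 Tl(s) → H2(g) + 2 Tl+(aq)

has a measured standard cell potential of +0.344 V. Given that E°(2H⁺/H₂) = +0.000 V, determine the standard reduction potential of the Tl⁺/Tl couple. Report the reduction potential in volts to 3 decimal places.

In the reaction as written the 2H⁺/H₂ couple is reduced (cathode) and Tl⁺/Tl is oxidized (anode), so E°cell = E°(2H⁺/H₂) − E°(Tl⁺/Tl).
E°(Tl⁺/Tl) = E°(cathode) − E°cell = +0.000 − (+0.344) = −0.344 V.

−0.344 V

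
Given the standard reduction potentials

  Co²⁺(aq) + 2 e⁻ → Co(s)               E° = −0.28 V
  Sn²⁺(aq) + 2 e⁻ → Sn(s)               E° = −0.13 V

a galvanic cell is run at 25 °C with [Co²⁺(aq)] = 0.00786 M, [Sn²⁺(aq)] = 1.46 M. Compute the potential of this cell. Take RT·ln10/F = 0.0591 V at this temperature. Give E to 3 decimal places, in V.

Since E°(Sn²⁺/Sn) > E°(Co²⁺/Co), Sn²⁺/Sn serves as the cathode.
The standard potential is −0.13 − (−0.28) = +0.15 V and the balanced reaction transfers n = 2 electrons.
For the overall reaction Sn²⁺(aq) + Co(s) → Sn(s) + Co²⁺(aq), Q = [Co²⁺(aq)] / [Sn²⁺(aq)] = 0.00538, giving log Q = −2.269.
Applying E = E° − (RT ln10/nF)·log Q gives +0.15 − (0.0591/2)(−2.269) = +0.217 V.

+0.217 V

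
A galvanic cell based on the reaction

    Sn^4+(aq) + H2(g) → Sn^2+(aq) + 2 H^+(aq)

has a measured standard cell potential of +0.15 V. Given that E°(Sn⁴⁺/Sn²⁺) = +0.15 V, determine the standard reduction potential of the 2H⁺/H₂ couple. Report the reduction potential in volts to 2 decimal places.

+0.00 V

In the reaction as written the Sn⁴⁺/Sn²⁺ couple is reduced (cathode) and 2H⁺/H₂ is oxidized (anode), so E°cell = E°(Sn⁴⁺/Sn²⁺) − E°(2H⁺/H₂).
E°(2H⁺/H₂) = E°(cathode) − E°cell = +0.15 − (+0.15) = +0.00 V.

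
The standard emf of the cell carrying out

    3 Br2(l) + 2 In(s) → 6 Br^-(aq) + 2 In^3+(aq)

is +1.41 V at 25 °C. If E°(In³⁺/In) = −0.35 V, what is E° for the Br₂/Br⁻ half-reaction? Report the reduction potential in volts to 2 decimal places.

+1.06 V

In the reaction as written the Br₂/Br⁻ couple is reduced (cathode) and In³⁺/In is oxidized (anode), so E°cell = E°(Br₂/Br⁻) − E°(In³⁺/In).
E°(Br₂/Br⁻) = E°cell + E°(anode) = +1.41 + (−0.35) = +1.06 V.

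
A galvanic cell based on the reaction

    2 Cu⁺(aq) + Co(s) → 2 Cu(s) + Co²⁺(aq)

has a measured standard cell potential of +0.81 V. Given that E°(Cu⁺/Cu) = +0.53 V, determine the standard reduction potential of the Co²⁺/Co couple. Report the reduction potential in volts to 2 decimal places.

In the reaction as written the Cu⁺/Cu couple is reduced (cathode) and Co²⁺/Co is oxidized (anode), so E°cell = E°(Cu⁺/Cu) − E°(Co²⁺/Co).
E°(Co²⁺/Co) = E°(cathode) − E°cell = +0.53 − (+0.81) = −0.28 V.

−0.28 V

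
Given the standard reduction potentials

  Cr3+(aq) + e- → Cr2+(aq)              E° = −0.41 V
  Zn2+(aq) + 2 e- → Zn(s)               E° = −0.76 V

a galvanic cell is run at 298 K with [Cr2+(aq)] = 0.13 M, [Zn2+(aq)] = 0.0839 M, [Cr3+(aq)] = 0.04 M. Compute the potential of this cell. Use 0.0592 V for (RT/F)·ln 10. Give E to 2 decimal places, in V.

The Cr³⁺/Cr²⁺ couple has the more positive E°, so it is the cathode; Zn²⁺/Zn is the anode.
The standard potential is −0.41 − (−0.76) = +0.35 V and the balanced reaction transfers n = 2 electrons.
For the overall reaction 2 Cr3+(aq) + Zn(s) → 2 Cr2+(aq) + Zn2+(aq), Q = ([Cr2+(aq)]^2·[Zn2+(aq)]) / [Cr3+(aq)]^2 = 0.886, giving log Q = −0.052.
Applying E = E° − (RT ln10/nF)·log Q gives +0.35 − (0.0592/2)(−0.052) = +0.35 V.

+0.35 V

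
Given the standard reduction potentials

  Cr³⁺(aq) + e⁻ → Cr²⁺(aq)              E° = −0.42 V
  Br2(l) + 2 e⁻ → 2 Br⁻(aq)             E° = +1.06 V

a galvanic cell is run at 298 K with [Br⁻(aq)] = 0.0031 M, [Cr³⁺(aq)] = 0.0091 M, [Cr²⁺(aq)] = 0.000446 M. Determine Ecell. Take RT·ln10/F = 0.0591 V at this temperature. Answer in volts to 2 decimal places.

Since E°(Br₂/Br⁻) > E°(Cr³⁺/Cr²⁺), Br₂/Br⁻ serves as the cathode.
E°cell = E°cat − E°an = +1.06 − (−0.42) = +1.48 V; n = 2.
For the overall reaction Br2(l) + 2 Cr²⁺(aq) → 2 Br⁻(aq) + 2 Cr³⁺(aq), Q = ([Br⁻(aq)]^2·[Cr³⁺(aq)]^2) / [Cr²⁺(aq)]^2 = 0.004, giving log Q = −2.398.
Applying E = E° − (RT ln10/nF)·log Q gives +1.48 − (0.0591/2)(−2.398) = +1.55 V.

+1.55 V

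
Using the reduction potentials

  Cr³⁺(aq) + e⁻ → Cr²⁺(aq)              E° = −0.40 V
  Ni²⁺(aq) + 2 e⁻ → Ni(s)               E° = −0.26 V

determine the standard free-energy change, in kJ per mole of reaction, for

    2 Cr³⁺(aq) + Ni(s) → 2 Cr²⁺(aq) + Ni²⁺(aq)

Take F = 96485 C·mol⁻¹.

In the reaction as written Cr³⁺(aq) is reduced, so the Cr³⁺/Cr²⁺ couple is the cathode and Ni²⁺/Ni is the anode.
E°cell = −0.40 − (−0.26) = −0.14 V; balancing electrons gives n = 2.
ΔG° = −nFE°cell = −(2)(96485)(−0.14) J/mol = +27.0 kJ/mol.

+27.0 kJ/mol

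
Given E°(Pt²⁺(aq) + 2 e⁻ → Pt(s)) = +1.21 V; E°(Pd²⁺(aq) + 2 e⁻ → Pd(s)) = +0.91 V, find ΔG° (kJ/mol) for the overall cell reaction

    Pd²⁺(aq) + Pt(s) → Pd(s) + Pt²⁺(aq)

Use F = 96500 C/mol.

In the reaction as written Pd²⁺(aq) is reduced, so the Pd²⁺/Pd couple is the cathode and Pt²⁺/Pt is the anode.
E°cell = +0.91 − (+1.21) = −0.30 V; balancing electrons gives n = 2.
ΔG° = −nFE°cell = −(2)(96500)(−0.30) J/mol = +57.9 kJ/mol.

+57.9 kJ/mol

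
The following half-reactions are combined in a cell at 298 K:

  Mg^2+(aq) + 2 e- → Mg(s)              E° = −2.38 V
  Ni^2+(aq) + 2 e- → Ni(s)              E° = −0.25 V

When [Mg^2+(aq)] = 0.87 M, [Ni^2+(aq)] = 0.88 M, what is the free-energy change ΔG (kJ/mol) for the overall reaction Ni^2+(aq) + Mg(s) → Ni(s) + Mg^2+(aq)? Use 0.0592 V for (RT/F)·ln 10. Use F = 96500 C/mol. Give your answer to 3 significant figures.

−411 kJ/mol

With Ni²⁺/Ni reduced at the cathode, E°cell = −0.25 − (−2.38) = +2.13 V and n = 2.
Here Q = [Mg^2+(aq)] / [Ni^2+(aq)] = 0.989 (log Q = −0.005), giving E = +2.13 − (0.0592/2)·(−0.005) = +2.1301 V.
ΔG = −nFE = −(2)(96500)(+2.1301) J/mol = −411 kJ/mol.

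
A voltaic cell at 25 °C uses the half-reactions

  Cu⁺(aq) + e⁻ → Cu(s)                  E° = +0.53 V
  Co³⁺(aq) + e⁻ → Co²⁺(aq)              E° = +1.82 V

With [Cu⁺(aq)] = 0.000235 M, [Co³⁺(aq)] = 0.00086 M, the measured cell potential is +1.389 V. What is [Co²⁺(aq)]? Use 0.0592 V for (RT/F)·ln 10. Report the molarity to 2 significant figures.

0.078 M

With Co³⁺/Co²⁺ at the cathode and Cu⁺/Cu at the anode, E°cell = +1.82 − (+0.53) = +1.29 V (n = 1).
Rearranging E = E° − (0.0592/n)·log Q gives log Q = 1(+1.29 − (+1.389))/0.0592 = −1.672.
For Co³⁺(aq) + Cu(s) → Co²⁺(aq) + Cu⁺(aq), the reaction quotient is Q = ([Co²⁺(aq)]·[Cu⁺(aq)]) / [Co³⁺(aq)].
Substituting the known concentrations and solving, log [Co²⁺(aq)] = −1.109 and [Co²⁺(aq)] = 0.078 M.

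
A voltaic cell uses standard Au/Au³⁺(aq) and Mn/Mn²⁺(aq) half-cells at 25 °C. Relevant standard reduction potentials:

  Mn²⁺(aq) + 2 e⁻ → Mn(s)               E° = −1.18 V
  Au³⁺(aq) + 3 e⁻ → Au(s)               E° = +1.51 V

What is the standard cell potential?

+2.69 V

Of the two couples in this cell, the one with the more positive reduction potential is reduced at the cathode: here that is Au³⁺/Au (+1.51 V); Mn²⁺/Mn (−1.18 V) is the anode.
E°cell = E°(cathode) − E°(anode) = +1.51 − (−1.18) = +2.69 V.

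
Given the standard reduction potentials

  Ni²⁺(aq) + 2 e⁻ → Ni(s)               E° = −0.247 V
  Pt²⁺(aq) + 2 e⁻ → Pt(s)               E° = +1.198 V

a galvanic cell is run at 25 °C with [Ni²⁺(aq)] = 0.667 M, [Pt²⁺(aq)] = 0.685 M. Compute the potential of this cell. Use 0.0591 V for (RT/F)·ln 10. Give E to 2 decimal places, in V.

+1.45 V

Pt²⁺/Pt is reduced (cathode, E° = +1.198 V) and Ni²⁺/Ni is oxidized (anode).
E°cell = E°cat − E°an = +1.198 − (−0.247) = +1.445 V; n = 2.
The balanced reaction is Pt²⁺(aq) + Ni(s) → Pt(s) + Ni²⁺(aq), so Q = [Ni²⁺(aq)] / [Pt²⁺(aq)] = 0.974 and log Q = −0.012.
E = E° − (0.0591/n)·log Q = +1.445 − (0.0591/2)(−0.012) = +1.45 V.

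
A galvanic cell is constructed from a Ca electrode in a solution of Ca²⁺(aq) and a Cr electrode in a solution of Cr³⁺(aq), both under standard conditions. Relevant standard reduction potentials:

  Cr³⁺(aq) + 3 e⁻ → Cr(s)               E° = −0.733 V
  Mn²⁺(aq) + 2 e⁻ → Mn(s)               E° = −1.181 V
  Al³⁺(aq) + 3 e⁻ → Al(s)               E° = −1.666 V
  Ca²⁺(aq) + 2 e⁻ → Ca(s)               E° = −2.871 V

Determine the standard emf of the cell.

The Cr³⁺/Cr couple has the higher E°, so Cr ion is reduced (cathode) and Ca is oxidized (anode).
E°cell = E°(cathode) − E°(anode) = −0.733 − (−2.871) = +2.138 V.

+2.138 V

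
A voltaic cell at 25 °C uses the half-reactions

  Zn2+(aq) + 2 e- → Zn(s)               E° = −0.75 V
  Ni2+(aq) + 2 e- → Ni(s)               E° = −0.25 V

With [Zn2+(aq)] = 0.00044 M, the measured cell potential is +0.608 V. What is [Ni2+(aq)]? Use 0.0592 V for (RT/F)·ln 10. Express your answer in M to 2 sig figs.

2.0 M

With Ni²⁺/Ni at the cathode and Zn²⁺/Zn at the anode, E°cell = −0.25 − (−0.75) = +0.50 V (n = 2).
Rearranging E = E° − (0.0592/n)·log Q gives log Q = 2(+0.50 − (+0.608))/0.0592 = −3.649.
The balanced reaction is Ni2+(aq) + Zn(s) → Ni(s) + Zn2+(aq), so Q = [Zn2+(aq)] / [Ni2+(aq)].
Substituting the known concentrations and solving, log [Ni2+(aq)] = 0.292 and [Ni2+(aq)] = 2.0 M.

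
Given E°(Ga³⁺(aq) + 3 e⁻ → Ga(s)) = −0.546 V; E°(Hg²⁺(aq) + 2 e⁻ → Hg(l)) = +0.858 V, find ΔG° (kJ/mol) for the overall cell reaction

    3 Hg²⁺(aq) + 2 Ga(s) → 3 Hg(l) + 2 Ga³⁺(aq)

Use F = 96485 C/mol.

In the reaction as written Hg²⁺(aq) is reduced, so the Hg²⁺/Hg couple is the cathode and Ga³⁺/Ga is the anode.
E°cell = +0.858 − (−0.546) = +1.404 V; balancing electrons gives n = 6.
ΔG° = −nFE°cell = −(6)(96485)(+1.404) J/mol = −813 kJ/mol.

−813 kJ/mol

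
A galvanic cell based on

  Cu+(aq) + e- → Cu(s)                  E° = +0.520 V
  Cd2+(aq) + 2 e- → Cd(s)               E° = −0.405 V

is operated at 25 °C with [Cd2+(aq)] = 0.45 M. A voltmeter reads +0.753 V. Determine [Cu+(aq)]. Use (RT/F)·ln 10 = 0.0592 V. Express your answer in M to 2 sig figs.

With Cu⁺/Cu at the cathode and Cd²⁺/Cd at the anode, E°cell = +0.520 − (−0.405) = +0.925 V (n = 2).
Since E = E° − (0.0592/n)·log Q, log Q = n(E° − E)/0.0592 = 5.811.
Balancing electrons gives 2 Cu+(aq) + Cd(s) → 2 Cu(s) + Cd2+(aq); thus Q = [Cd2+(aq)] / [Cu+(aq)]^2.
Isolating [Cu+(aq)] in Q = 10^{5.811} yields log [Cu+(aq)] = −3.079, i.e. 0.00083 M.

0.00083 M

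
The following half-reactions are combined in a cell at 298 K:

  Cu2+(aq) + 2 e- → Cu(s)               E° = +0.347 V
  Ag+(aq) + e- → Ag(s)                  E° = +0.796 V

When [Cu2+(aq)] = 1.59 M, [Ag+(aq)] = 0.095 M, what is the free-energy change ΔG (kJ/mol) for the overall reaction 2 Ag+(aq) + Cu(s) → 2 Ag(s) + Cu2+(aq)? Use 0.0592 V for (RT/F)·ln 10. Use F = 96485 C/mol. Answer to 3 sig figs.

−73.8 kJ/mol

E°cell = +0.796 − (+0.347) = +0.449 V; the balanced reaction transfers n = 2 electrons.
Q = [Cu2+(aq)] / [Ag+(aq)]^2 = 176, so log Q = 2.246 and E = +0.449 − (0.0592/2)(2.246) = +0.3825 V.
Then ΔG = −nFE = −2 × 96485 × +0.3825 J/mol = −73.8 kJ/mol.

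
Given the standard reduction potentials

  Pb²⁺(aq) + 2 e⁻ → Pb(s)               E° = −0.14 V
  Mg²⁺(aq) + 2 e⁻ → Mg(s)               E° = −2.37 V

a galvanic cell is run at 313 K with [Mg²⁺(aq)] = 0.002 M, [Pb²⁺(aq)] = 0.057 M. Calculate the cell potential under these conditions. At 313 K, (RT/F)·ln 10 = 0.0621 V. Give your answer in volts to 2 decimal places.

+2.28 V

The Pb²⁺/Pb couple has the more positive E°, so it is the cathode; Mg²⁺/Mg is the anode.
E°cell = E°cat − E°an = −0.14 − (−2.37) = +2.23 V; n = 2.
The balanced reaction is Pb²⁺(aq) + Mg(s) → Pb(s) + Mg²⁺(aq), so Q = [Mg²⁺(aq)] / [Pb²⁺(aq)] = 0.0351 and log Q = −1.455.
E = E° − (0.0621/n)·log Q = +2.23 − (0.0621/2)(−1.455) = +2.28 V.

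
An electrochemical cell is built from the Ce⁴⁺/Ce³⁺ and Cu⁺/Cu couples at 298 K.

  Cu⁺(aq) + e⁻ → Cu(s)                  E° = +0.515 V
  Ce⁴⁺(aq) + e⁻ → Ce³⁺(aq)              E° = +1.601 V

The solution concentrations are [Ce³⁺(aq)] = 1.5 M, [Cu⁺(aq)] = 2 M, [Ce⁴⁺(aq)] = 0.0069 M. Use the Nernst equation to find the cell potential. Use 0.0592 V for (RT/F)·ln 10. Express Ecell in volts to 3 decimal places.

+0.930 V

Ce⁴⁺/Ce³⁺ is reduced (cathode, E° = +1.601 V) and Cu⁺/Cu is oxidized (anode).
E°cell = +1.601 − (+0.515) = +1.086 V, with n = 1 electron transferred.
For the overall reaction Ce⁴⁺(aq) + Cu(s) → Ce³⁺(aq) + Cu⁺(aq), Q = ([Ce³⁺(aq)]·[Cu⁺(aq)]) / [Ce⁴⁺(aq)] = 435, giving log Q = 2.638.
By the Nernst equation, E = +1.086 − (0.0592/1)·(2.638) = +0.930 V.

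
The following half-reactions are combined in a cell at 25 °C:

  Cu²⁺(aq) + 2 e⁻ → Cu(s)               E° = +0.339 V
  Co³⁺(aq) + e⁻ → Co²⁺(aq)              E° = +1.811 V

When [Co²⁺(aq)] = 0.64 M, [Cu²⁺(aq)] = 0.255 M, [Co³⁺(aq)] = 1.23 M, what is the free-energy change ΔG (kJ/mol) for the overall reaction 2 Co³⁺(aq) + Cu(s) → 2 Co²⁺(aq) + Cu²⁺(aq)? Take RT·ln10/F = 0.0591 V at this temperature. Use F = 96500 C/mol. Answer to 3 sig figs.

E°cell = +1.811 − (+0.339) = +1.472 V; the balanced reaction transfers n = 2 electrons.
The reaction quotient is ([Co²⁺(aq)]^2·[Cu²⁺(aq)]) / [Co³⁺(aq)]^2 = 0.069; by Nernst, E = +1.472 − (0.0591/2)(−1.161) = +1.5063 V.
Finally ΔG = −nFE = −(2)(96500 C/mol)(+1.5063 V) = −291 kJ/mol.

−291 kJ/mol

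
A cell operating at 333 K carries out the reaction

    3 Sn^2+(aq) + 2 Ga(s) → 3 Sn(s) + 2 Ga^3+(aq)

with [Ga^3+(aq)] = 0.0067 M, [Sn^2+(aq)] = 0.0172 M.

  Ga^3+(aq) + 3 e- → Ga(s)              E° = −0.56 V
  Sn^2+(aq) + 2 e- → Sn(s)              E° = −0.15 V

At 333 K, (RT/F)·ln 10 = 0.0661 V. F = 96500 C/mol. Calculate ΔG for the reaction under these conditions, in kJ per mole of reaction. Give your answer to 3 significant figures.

E°cell = −0.15 − (−0.56) = +0.41 V; the balanced reaction transfers n = 6 electrons.
Here Q = [Ga^3+(aq)]^2 / [Sn^2+(aq)]^3 = 8.82 (log Q = 0.946), giving E = +0.41 − (0.0661/6)·(0.946) = +0.3996 V.
ΔG = −nFE = −(6)(96500)(+0.3996) J/mol = −231 kJ/mol.

−231 kJ/mol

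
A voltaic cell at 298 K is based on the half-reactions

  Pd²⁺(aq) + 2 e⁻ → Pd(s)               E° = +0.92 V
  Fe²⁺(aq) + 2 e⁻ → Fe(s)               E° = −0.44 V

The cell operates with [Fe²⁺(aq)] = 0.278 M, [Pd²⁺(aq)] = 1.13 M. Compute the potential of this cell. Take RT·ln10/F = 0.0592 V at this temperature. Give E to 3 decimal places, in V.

Pd²⁺/Pd is reduced (cathode, E° = +0.92 V) and Fe²⁺/Fe is oxidized (anode).
E°cell = E°cat − E°an = +0.92 − (−0.44) = +1.36 V; n = 2.
For the overall reaction Pd²⁺(aq) + Fe(s) → Pd(s) + Fe²⁺(aq), Q = [Fe²⁺(aq)] / [Pd²⁺(aq)] = 0.246, giving log Q = −0.609.
By the Nernst equation, E = +1.36 − (0.0592/2)·(−0.609) = +1.378 V.

+1.378 V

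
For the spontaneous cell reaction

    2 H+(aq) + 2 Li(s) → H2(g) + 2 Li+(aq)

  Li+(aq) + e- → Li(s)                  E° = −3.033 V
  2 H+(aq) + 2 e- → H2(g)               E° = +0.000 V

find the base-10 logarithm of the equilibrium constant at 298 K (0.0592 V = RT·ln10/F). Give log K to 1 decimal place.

log K = 102.5

The 2H⁺/H₂ couple is reduced (cathode); E°cell = +0.000 − (−3.033) = +3.033 V with n = 2.
At equilibrium E = 0, so log K = nE°cell / 0.0592 = (2)(+3.033) / 0.0592 = 102.5.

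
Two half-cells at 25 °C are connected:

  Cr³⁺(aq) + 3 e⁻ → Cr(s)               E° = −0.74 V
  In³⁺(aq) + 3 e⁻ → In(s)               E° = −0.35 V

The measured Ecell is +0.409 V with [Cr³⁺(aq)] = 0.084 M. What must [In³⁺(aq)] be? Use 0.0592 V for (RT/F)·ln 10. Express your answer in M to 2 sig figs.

With In³⁺/In at the cathode and Cr³⁺/Cr at the anode, E°cell = −0.35 − (−0.74) = +0.39 V (n = 3).
Since E = E° − (0.0592/n)·log Q, log Q = n(E° − E)/0.0592 = −0.963.
Balancing electrons gives In³⁺(aq) + Cr(s) → In(s) + Cr³⁺(aq); thus Q = [Cr³⁺(aq)] / [In³⁺(aq)].
Substituting the known concentrations and solving, log [In³⁺(aq)] = −0.113 and [In³⁺(aq)] = 0.77 M.

0.77 M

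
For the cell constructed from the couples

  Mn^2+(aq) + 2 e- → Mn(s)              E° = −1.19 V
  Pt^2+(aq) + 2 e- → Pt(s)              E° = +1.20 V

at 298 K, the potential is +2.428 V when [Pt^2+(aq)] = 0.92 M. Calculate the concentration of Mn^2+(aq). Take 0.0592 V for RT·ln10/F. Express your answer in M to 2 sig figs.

Pt²⁺/Pt is the cathode (higher E°); E°cell = +1.20 − (−1.19) = +2.39 V with n = 2.
Rearranging E = E° − (0.0592/n)·log Q gives log Q = 2(+2.39 − (+2.428))/0.0592 = −1.284.
The balanced reaction is Pt^2+(aq) + Mn(s) → Pt(s) + Mn^2+(aq), so Q = [Mn^2+(aq)] / [Pt^2+(aq)].
Isolating [Mn^2+(aq)] in Q = 10^{−1.284} yields log [Mn^2+(aq)] = −1.320, i.e. 0.048 M.

0.048 M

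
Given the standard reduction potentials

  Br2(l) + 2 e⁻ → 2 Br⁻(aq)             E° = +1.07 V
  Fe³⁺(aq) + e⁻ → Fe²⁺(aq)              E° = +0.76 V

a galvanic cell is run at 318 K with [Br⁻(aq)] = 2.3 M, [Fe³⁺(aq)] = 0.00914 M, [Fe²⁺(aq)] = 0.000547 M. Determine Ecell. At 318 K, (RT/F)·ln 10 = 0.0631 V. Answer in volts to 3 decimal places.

+0.210 V

Since E°(Br₂/Br⁻) > E°(Fe³⁺/Fe²⁺), Br₂/Br⁻ serves as the cathode.
E°cell = +1.07 − (+0.76) = +0.31 V, with n = 2 electrons transferred.
For the overall reaction Br2(l) + 2 Fe²⁺(aq) → 2 Br⁻(aq) + 2 Fe³⁺(aq), Q = ([Br⁻(aq)]^2·[Fe³⁺(aq)]^2) / [Fe²⁺(aq)]^2 = 1.48×10^3, giving log Q = 3.169.
E = E° − (0.0631/n)·log Q = +0.31 − (0.0631/2)(3.169) = +0.210 V.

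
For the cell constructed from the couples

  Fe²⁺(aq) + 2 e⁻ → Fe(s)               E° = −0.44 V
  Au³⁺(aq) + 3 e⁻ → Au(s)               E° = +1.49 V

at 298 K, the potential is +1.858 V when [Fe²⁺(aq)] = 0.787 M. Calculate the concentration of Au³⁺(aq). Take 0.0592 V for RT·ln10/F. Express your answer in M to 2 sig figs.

Au³⁺/Au is the cathode (higher E°); E°cell = +1.49 − (−0.44) = +1.93 V with n = 6.
From the Nernst equation, log Q = n(E° − E)/0.0592 = 6·(+1.93 − (+1.858))/0.0592 = 7.297.
Balancing electrons gives 2 Au³⁺(aq) + 3 Fe(s) → 2 Au(s) + 3 Fe²⁺(aq); thus Q = [Fe²⁺(aq)]^3 / [Au³⁺(aq)]^2.
Solving for the unknown gives log [Au³⁺(aq)] = −3.805, so [Au³⁺(aq)] ≈ 0.00016 M.

0.00016 M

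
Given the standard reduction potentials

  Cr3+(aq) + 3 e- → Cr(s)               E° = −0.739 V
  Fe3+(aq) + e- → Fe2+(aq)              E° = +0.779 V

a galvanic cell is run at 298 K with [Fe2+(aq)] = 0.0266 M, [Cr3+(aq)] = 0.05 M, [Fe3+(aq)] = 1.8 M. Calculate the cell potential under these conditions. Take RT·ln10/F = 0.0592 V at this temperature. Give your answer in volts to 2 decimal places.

+1.65 V

The Fe³⁺/Fe²⁺ couple has the more positive E°, so it is the cathode; Cr³⁺/Cr is the anode.
E°cell = +0.779 − (−0.739) = +1.518 V, with n = 3 electrons transferred.
For the overall reaction 3 Fe3+(aq) + Cr(s) → 3 Fe2+(aq) + Cr3+(aq), Q = ([Fe2+(aq)]^3·[Cr3+(aq)]) / [Fe3+(aq)]^3 = 1.61×10^−7, giving log Q = −6.792.
E = E° − (0.0592/n)·log Q = +1.518 − (0.0592/3)(−6.792) = +1.65 V.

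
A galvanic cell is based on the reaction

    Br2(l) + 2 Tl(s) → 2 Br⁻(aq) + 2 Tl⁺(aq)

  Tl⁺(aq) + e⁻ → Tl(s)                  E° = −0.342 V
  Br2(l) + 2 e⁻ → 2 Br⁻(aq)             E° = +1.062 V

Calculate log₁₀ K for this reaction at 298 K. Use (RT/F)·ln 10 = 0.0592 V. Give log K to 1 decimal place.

log K = 47.4

The Br₂/Br⁻ couple is reduced (cathode); E°cell = +1.062 − (−0.342) = +1.404 V with n = 2.
At equilibrium E = 0, so log K = nE°cell / 0.0592 = (2)(+1.404) / 0.0592 = 47.4.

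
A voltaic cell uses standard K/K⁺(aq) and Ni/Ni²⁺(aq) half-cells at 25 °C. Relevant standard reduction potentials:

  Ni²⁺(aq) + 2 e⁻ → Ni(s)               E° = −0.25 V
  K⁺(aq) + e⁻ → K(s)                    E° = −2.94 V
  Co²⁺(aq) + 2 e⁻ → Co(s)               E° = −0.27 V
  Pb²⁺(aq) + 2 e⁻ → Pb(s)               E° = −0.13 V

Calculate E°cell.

The Ni²⁺/Ni couple has the higher E°, so Ni ion is reduced (cathode) and K is oxidized (anode).
E°cell = E°(cathode) − E°(anode) = −0.25 − (−2.94) = +2.69 V.

+2.69 V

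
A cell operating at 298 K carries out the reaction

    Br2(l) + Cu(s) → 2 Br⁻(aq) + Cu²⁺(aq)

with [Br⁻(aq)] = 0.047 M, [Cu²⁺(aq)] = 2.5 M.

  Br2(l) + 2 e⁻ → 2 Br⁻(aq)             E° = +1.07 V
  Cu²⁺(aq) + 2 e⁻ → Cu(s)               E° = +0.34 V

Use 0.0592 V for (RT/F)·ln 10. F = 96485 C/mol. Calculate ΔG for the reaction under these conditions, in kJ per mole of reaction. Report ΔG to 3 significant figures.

With Br₂/Br⁻ reduced at the cathode, E°cell = +1.07 − (+0.34) = +0.73 V and n = 2.
Here Q = [Br⁻(aq)]^2·[Cu²⁺(aq)] = 0.00552 (log Q = −2.258), giving E = +0.73 − (0.0592/2)·(−2.258) = +0.7968 V.
ΔG = −nFE = −(2)(96485)(+0.7968) J/mol = −154 kJ/mol.

−154 kJ/mol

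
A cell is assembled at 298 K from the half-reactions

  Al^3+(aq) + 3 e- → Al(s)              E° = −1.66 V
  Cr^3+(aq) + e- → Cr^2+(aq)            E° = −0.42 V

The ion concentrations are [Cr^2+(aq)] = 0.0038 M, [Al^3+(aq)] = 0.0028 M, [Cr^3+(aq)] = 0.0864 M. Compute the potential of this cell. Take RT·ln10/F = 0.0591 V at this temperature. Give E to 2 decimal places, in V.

Since E°(Cr³⁺/Cr²⁺) > E°(Al³⁺/Al), Cr³⁺/Cr²⁺ serves as the cathode.
E°cell = E°cat − E°an = −0.42 − (−1.66) = +1.24 V; n = 3.
Balancing gives 3 Cr^3+(aq) + Al(s) → 3 Cr^2+(aq) + Al^3+(aq); hence Q = ([Cr^2+(aq)]^3·[Al^3+(aq)]) / [Cr^3+(aq)]^3 = 2.38×10^−7 (log Q = −6.623).
Applying E = E° − (RT ln10/nF)·log Q gives +1.24 − (0.0591/3)(−6.623) = +1.37 V.

+1.37 V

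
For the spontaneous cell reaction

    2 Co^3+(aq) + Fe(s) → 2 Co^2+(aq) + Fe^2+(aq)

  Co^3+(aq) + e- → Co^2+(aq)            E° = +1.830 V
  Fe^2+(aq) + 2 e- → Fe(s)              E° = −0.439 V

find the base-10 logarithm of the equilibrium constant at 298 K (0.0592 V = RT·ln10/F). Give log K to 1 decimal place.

log K = 76.7

The Co³⁺/Co²⁺ couple is reduced (cathode); E°cell = +1.830 − (−0.439) = +2.269 V with n = 2.
At equilibrium E = 0, so log K = nE°cell / 0.0592 = (2)(+2.269) / 0.0592 = 76.7.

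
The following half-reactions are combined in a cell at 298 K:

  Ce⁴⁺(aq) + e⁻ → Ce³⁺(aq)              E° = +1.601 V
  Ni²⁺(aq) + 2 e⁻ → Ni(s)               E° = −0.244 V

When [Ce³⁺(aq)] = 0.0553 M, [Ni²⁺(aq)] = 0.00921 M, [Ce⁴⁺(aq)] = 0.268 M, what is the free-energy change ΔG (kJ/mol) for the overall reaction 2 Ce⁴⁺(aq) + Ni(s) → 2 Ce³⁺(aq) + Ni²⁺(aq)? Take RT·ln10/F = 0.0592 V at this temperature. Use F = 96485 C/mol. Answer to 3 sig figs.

The standard cell potential is +1.601 − (−0.244) = +1.845 V, with n = 2 electrons in the balanced equation.
Q = ([Ce³⁺(aq)]^2·[Ni²⁺(aq)]) / [Ce⁴⁺(aq)]^2 = 0.000392, so log Q = −3.407 and E = +1.845 − (0.0592/2)(−3.407) = +1.9458 V.
Finally ΔG = −nFE = −(2)(96485 C/mol)(+1.9458 V) = −375 kJ/mol.

−375 kJ/mol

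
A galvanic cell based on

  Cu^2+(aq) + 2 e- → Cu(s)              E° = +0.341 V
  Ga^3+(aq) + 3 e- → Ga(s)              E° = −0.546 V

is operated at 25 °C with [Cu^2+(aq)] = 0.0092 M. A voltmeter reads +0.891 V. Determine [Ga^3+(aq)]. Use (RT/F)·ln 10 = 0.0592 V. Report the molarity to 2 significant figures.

The Cu²⁺/Cu couple has the larger reduction potential, so it is the cathode: E°cell = +0.341 − (−0.546) = +0.887 V and n = 6.
Since E = E° − (0.0592/n)·log Q, log Q = n(E° − E)/0.0592 = −0.405.
The balanced reaction is 3 Cu^2+(aq) + 2 Ga(s) → 3 Cu(s) + 2 Ga^3+(aq), so Q = [Ga^3+(aq)]^2 / [Cu^2+(aq)]^3.
Substituting the known concentrations and solving, log [Ga^3+(aq)] = −3.257 and [Ga^3+(aq)] = 0.00055 M.

0.00055 M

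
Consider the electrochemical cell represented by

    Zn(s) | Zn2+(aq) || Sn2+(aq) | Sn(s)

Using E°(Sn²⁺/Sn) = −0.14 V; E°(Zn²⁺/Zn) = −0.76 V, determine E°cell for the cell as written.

By convention the left-hand electrode in cell notation is the anode (oxidation) and the right-hand electrode is the cathode (reduction).
E°cell = E°(right) − E°(left) = −0.14 − (−0.76) = +0.62 V.

+0.62 V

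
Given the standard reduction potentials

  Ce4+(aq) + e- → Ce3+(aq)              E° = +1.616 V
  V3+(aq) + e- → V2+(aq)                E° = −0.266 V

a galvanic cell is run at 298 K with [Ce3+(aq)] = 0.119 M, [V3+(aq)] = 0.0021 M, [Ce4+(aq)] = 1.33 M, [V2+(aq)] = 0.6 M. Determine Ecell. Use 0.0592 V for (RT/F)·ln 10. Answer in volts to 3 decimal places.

Ce⁴⁺/Ce³⁺ is reduced (cathode, E° = +1.616 V) and V³⁺/V²⁺ is oxidized (anode).
E°cell = E°cat − E°an = +1.616 − (−0.266) = +1.882 V; n = 1.
The balanced reaction is Ce4+(aq) + V2+(aq) → Ce3+(aq) + V3+(aq), so Q = ([Ce3+(aq)]·[V3+(aq)]) / ([Ce4+(aq)]·[V2+(aq)]) = 0.000313 and log Q = −3.504.
Applying E = E° − (RT ln10/nF)·log Q gives +1.882 − (0.0592/1)(−3.504) = +2.089 V.

+2.089 V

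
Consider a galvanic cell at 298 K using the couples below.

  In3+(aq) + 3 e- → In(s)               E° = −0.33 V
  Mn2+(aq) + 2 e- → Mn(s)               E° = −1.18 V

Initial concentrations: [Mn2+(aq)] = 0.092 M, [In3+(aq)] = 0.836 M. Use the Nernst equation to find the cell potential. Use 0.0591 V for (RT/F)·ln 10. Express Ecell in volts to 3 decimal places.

In³⁺/In is reduced (cathode, E° = −0.33 V) and Mn²⁺/Mn is oxidized (anode).
The standard potential is −0.33 − (−1.18) = +0.85 V and the balanced reaction transfers n = 6 electrons.
The balanced reaction is 2 In3+(aq) + 3 Mn(s) → 2 In(s) + 3 Mn2+(aq), so Q = [Mn2+(aq)]^3 / [In3+(aq)]^2 = 0.00111 and log Q = −2.953.
Applying E = E° − (RT ln10/nF)·log Q gives +0.85 − (0.0591/6)(−2.953) = +0.879 V.

+0.879 V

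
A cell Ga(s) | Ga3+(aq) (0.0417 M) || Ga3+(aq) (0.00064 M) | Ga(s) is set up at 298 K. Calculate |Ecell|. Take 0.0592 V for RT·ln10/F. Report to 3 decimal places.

For a concentration cell E°cell = 0, since both electrodes use the same couple.
The compartment with the higher Ga3+(aq) concentration (0.0417 M) acts as the cathode; ions are reduced there and produced at the dilute (0.00064 M) anode.
With n = 3, Ecell = −(0.0592/3)·log([dilute]/[conc]) = −(0.0592/3)·log(0.00064/0.0417) = +0.036 V.

0.036 V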